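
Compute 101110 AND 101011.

AND: 1 only when both bits are 1
  101110
& 101011
--------
  101010
Decimal: 46 & 43 = 42



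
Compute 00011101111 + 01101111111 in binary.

Add column by column from the right: bit + bit + carry-in; write the sum mod 2, carry 1 when the sum is 2 or 3.
carry:  11111111110
        00011101111
+       01101111111
-------------------
       010001101110
(the carry out of the leftmost column, 0, becomes the leading bit)
Decimal check:
  00011101111 = 128 + 64 + 32 + 8 + 4 + 2 + 1 = 239
  01101111111 = 512 + 256 + 64 + 32 + 16 + 8 + 4 + 2 + 1 = 895
  239 + 895 = 1134, and 010001101110 = 1024 + 64 + 32 + 8 + 4 + 2 = 1134 ✓



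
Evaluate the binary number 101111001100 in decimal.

Sum of powers of 2 for each 1-bit:
2^2 + 2^3 + 2^6 + 2^7 + 2^8 + 2^9 + 2^11
= 4 + 8 + 64 + 128 + 256 + 512 + 2048
= 3020



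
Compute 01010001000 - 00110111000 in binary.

Method 1 - Direct subtraction (column by column from the right: bit − bit − borrow-in; if negative, add 2 and borrow 1 from the next column):
borrow: 01111100000
        01010001000
-       00110111000
-------------------
        00011010000

Method 2 - Add two's complement:
Two's complement of 00110111000: invert → 11001000111, add 1 → 11001001000
  01010001000
+ 11001001000
-------------
 100011010000  (end carry out of the top bit = 1)
Discarding the end carry: 00011010000
Decimal check:
  01010001000 = 512 + 128 + 8 = 648
  00110111000 = 256 + 128 + 32 + 16 + 8 = 440
  648 - 440 = 208, and 00011010000 = 128 + 64 + 16 = 208 ✓



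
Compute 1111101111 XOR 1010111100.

XOR: 1 when bits differ
  1111101111
^ 1010111100
------------
  0101010011
Decimal: 1007 ^ 700 = 339



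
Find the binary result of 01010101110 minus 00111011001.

Method 1 - Direct subtraction (column by column from the right: bit − bit − borrow-in; if negative, add 2 and borrow 1 from the next column):
borrow: 01110100010
        01010101110
-       00111011001
-------------------
        00011010101

Method 2 - Add two's complement:
Two's complement of 00111011001: invert → 11000100110, add 1 → 11000100111
  01010101110
+ 11000100111
-------------
 100011010101  (end carry out of the top bit = 1)
Discarding the end carry: 00011010101
Decimal check:
  01010101110 = 512 + 128 + 32 + 8 + 4 + 2 = 686
  00111011001 = 256 + 128 + 64 + 16 + 8 + 1 = 473
  686 - 473 = 213, and 00011010101 = 128 + 64 + 16 + 4 + 1 = 213 ✓



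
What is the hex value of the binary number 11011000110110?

Group into 4-bit nibbles from right:
  0011 = 3
  0110 = 6
  0011 = 3
  0110 = 6
Result: 3636



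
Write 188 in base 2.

Using repeated division by 2:
188 ÷ 2 = 94 remainder 0
94 ÷ 2 = 47 remainder 0
47 ÷ 2 = 23 remainder 1
23 ÷ 2 = 11 remainder 1
11 ÷ 2 = 5 remainder 1
5 ÷ 2 = 2 remainder 1
2 ÷ 2 = 1 remainder 0
1 ÷ 2 = 0 remainder 1
Reading remainders bottom to top: 10111100



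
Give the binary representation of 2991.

Using repeated division by 2:
2991 ÷ 2 = 1495 remainder 1
1495 ÷ 2 = 747 remainder 1
747 ÷ 2 = 373 remainder 1
373 ÷ 2 = 186 remainder 1
186 ÷ 2 = 93 remainder 0
93 ÷ 2 = 46 remainder 1
46 ÷ 2 = 23 remainder 0
23 ÷ 2 = 11 remainder 1
11 ÷ 2 = 5 remainder 1
5 ÷ 2 = 2 remainder 1
2 ÷ 2 = 1 remainder 0
1 ÷ 2 = 0 remainder 1
Reading remainders bottom to top: 101110101111



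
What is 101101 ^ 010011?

XOR: 1 when bits differ
  101101
^ 010011
--------
  111110
Decimal: 45 ^ 19 = 62



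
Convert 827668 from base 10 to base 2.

Using repeated division by 2:
827668 ÷ 2 = 413834 remainder 0
413834 ÷ 2 = 206917 remainder 0
206917 ÷ 2 = 103458 remainder 1
103458 ÷ 2 = 51729 remainder 0
51729 ÷ 2 = 25864 remainder 1
25864 ÷ 2 = 12932 remainder 0
12932 ÷ 2 = 6466 remainder 0
6466 ÷ 2 = 3233 remainder 0
3233 ÷ 2 = 1616 remainder 1
1616 ÷ 2 = 808 remainder 0
808 ÷ 2 = 404 remainder 0
404 ÷ 2 = 202 remainder 0
202 ÷ 2 = 101 remainder 0
101 ÷ 2 = 50 remainder 1
50 ÷ 2 = 25 remainder 0
25 ÷ 2 = 12 remainder 1
12 ÷ 2 = 6 remainder 0
6 ÷ 2 = 3 remainder 0
3 ÷ 2 = 1 remainder 1
1 ÷ 2 = 0 remainder 1
Reading remainders bottom to top: 11001010000100010100



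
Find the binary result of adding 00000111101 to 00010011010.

Add column by column from the right: bit + bit + carry-in; write the sum mod 2, carry 1 when the sum is 2 or 3.
carry:  00001110000
        00000111101
+       00010011010
-------------------
       000011010111
(the carry out of the leftmost column, 0, becomes the leading bit)
Decimal check:
  00000111101 = 32 + 16 + 8 + 4 + 1 = 61
  00010011010 = 128 + 16 + 8 + 2 = 154
  61 + 154 = 215, and 000011010111 = 128 + 64 + 16 + 4 + 2 + 1 = 215 ✓



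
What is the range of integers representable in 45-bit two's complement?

For 45-bit two's complement:
Minimum: -2^44 = -17592186044416
Maximum: 2^44 - 1 = 17592186044415



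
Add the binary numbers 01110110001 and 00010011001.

Add column by column from the right: bit + bit + carry-in; write the sum mod 2, carry 1 when the sum is 2 or 3.
carry:  11101100010
        01110110001
+       00010011001
-------------------
       010001001010
(the carry out of the leftmost column, 0, becomes the leading bit)
Decimal check:
  01110110001 = 512 + 256 + 128 + 32 + 16 + 1 = 945
  00010011001 = 128 + 16 + 8 + 1 = 153
  945 + 153 = 1098, and 010001001010 = 1024 + 64 + 8 + 2 = 1098 ✓



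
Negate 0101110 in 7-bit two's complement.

Original: 0101110
Step 1 - Invert all bits: 1010001
Step 2 - Add 1: 1010010
Verification: 0101110 + 1010010 = 10000000; discarding the end carry (carry out of the top bit) leaves the 7-bit value 0000000, as required for x + (-x)



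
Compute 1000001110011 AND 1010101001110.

AND: 1 only when both bits are 1
  1000001110011
& 1010101001110
---------------
  1000001000010
Decimal: 4211 & 5454 = 4162



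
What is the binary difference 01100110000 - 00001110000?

Method 1 - Direct subtraction (column by column from the right: bit − bit − borrow-in; if negative, add 2 and borrow 1 from the next column):
borrow: 00110000000
        01100110000
-       00001110000
-------------------
        01011000000

Method 2 - Add two's complement:
Two's complement of 00001110000: invert → 11110001111, add 1 → 11110010000
  01100110000
+ 11110010000
-------------
 101011000000  (end carry out of the top bit = 1)
Discarding the end carry: 01011000000
Decimal check:
  01100110000 = 512 + 256 + 32 + 16 = 816
  00001110000 = 64 + 32 + 16 = 112
  816 - 112 = 704, and 01011000000 = 512 + 128 + 64 = 704 ✓



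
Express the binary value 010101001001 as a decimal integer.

Sum of powers of 2 for each 1-bit:
2^0 + 2^3 + 2^6 + 2^8 + 2^10
= 1 + 8 + 64 + 256 + 1024
= 1353



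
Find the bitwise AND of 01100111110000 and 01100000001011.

AND: 1 only when both bits are 1
  01100111110000
& 01100000001011
----------------
  01100000000000
Decimal: 6640 & 6155 = 6144



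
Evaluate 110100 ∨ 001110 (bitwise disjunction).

OR: 1 when either bit is 1
  110100
| 001110
--------
  111110
Decimal: 52 | 14 = 62



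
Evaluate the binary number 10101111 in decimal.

Sum of powers of 2 for each 1-bit:
2^0 + 2^1 + 2^2 + 2^3 + 2^5 + 2^7
= 1 + 2 + 4 + 8 + 32 + 128
= 175



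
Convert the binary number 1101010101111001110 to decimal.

Sum of powers of 2 for each 1-bit:
2^1 + 2^2 + 2^3 + 2^6 + 2^7 + 2^8 + 2^9 + 2^11 + 2^13 + 2^15 + 2^17 + 2^18
= 2 + 4 + 8 + 64 + 128 + 256 + 512 + 2048 + 8192 + 32768 + 131072 + 262144
= 437198



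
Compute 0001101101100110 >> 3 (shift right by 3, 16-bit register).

Original: 0001101101100110 (decimal 7014)
Shift right by 3 positions
Drop the 3 low bits; fill with zeros on the left
Result: 0000001101101100 (decimal 876)
Equivalent: 7014 >> 3 = 7014 ÷ 2^3 = 876



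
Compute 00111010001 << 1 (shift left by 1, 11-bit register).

Original: 00111010001 (decimal 465)
Shift left by 1 position
Append 1 zero on the right
Result: 01110100010 (decimal 930)
Equivalent: 465 << 1 = 465 × 2^1 = 930



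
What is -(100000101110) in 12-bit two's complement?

Original (sign bit 1, negative): 100000101110
Step 1 - Invert all bits: 011111010001
Step 2 - Add 1: 011111010010
Verification: 100000101110 + 011111010010 = 1000000000000; discarding the end carry (carry out of the top bit) leaves the 12-bit value 000000000000, as required for x + (-x)



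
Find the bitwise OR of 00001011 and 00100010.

OR: 1 when either bit is 1
  00001011
| 00100010
----------
  00101011
Decimal: 11 | 34 = 43



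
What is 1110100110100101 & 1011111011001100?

AND: 1 only when both bits are 1
  1110100110100101
& 1011111011001100
------------------
  1010100010000100
Decimal: 59813 & 48844 = 43140



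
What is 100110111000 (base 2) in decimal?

Sum of powers of 2 for each 1-bit:
2^3 + 2^4 + 2^5 + 2^7 + 2^8 + 2^11
= 8 + 16 + 32 + 128 + 256 + 2048
= 2488



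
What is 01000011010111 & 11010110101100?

AND: 1 only when both bits are 1
  01000011010111
& 11010110101100
----------------
  01000010000100
Decimal: 4311 & 13740 = 4228



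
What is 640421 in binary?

Using repeated division by 2:
640421 ÷ 2 = 320210 remainder 1
320210 ÷ 2 = 160105 remainder 0
160105 ÷ 2 = 80052 remainder 1
80052 ÷ 2 = 40026 remainder 0
40026 ÷ 2 = 20013 remainder 0
20013 ÷ 2 = 10006 remainder 1
10006 ÷ 2 = 5003 remainder 0
5003 ÷ 2 = 2501 remainder 1
2501 ÷ 2 = 1250 remainder 1
1250 ÷ 2 = 625 remainder 0
625 ÷ 2 = 312 remainder 1
312 ÷ 2 = 156 remainder 0
156 ÷ 2 = 78 remainder 0
78 ÷ 2 = 39 remainder 0
39 ÷ 2 = 19 remainder 1
19 ÷ 2 = 9 remainder 1
9 ÷ 2 = 4 remainder 1
4 ÷ 2 = 2 remainder 0
2 ÷ 2 = 1 remainder 0
1 ÷ 2 = 0 remainder 1
Reading remainders bottom to top: 10011100010110100101



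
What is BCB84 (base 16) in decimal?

Expand by place value (powers of 16):
Digit values: B = 11, C = 12
BCB84 = 11 × 16^4 + 12 × 16^3 + 11 × 16^2 + 8 × 16^1 + 4 × 16^0
= 11 × 65536 + 12 × 4096 + 11 × 256 + 8 × 16 + 4 × 1
= 720896 + 49152 + 2816 + 128 + 4
= 772996



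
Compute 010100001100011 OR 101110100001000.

OR: 1 when either bit is 1
  010100001100011
| 101110100001000
-----------------
  111110101101011
Decimal: 10339 | 23816 = 32107



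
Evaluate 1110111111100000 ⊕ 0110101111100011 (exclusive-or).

XOR: 1 when bits differ
  1110111111100000
^ 0110101111100011
------------------
  1000010000000011
Decimal: 61408 ^ 27619 = 33795



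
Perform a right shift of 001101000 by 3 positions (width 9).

Original: 001101000 (decimal 104)
Shift right by 3 positions
Drop the 3 low bits; fill with zeros on the left
Result: 000001101 (decimal 13)
Equivalent: 104 >> 3 = 104 ÷ 2^3 = 13



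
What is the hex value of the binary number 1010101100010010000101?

Group into 4-bit nibbles from right:
  0010 = 2
  1010 = A
  1100 = C
  0100 = 4
  1000 = 8
  0101 = 5
Result: 2AC485



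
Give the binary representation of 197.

Using repeated division by 2:
197 ÷ 2 = 98 remainder 1
98 ÷ 2 = 49 remainder 0
49 ÷ 2 = 24 remainder 1
24 ÷ 2 = 12 remainder 0
12 ÷ 2 = 6 remainder 0
6 ÷ 2 = 3 remainder 0
3 ÷ 2 = 1 remainder 1
1 ÷ 2 = 0 remainder 1
Reading remainders bottom to top: 11000101



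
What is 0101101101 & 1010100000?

AND: 1 only when both bits are 1
  0101101101
& 1010100000
------------
  0000100000
Decimal: 365 & 672 = 32



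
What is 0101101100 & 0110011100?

AND: 1 only when both bits are 1
  0101101100
& 0110011100
------------
  0100001100
Decimal: 364 & 412 = 268



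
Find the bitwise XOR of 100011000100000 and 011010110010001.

XOR: 1 when bits differ
  100011000100000
^ 011010110010001
-----------------
  111001110110001
Decimal: 17952 ^ 13713 = 29617



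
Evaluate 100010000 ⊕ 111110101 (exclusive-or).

XOR: 1 when bits differ
  100010000
^ 111110101
-----------
  011100101
Decimal: 272 ^ 501 = 229



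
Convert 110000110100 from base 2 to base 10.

Sum of powers of 2 for each 1-bit:
2^2 + 2^4 + 2^5 + 2^10 + 2^11
= 4 + 16 + 32 + 1024 + 2048
= 3124



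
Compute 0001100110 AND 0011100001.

AND: 1 only when both bits are 1
  0001100110
& 0011100001
------------
  0001100000
Decimal: 102 & 225 = 96



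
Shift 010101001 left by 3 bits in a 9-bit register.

Original: 010101001 (decimal 169)
Shift left by 3 positions
Append 3 zeros on the right and drop the 3 high bits that overflow the 9-bit width
Result: 101001000 (decimal 328)
Equivalent: 169 << 3 = 169 × 2^3 = 1352, truncated to 9 bits = 328



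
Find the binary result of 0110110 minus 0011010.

Method 1 - Direct subtraction (column by column from the right: bit − bit − borrow-in; if negative, add 2 and borrow 1 from the next column):
borrow: 0110000
        0110110
-       0011010
---------------
        0011100

Method 2 - Add two's complement:
Two's complement of 0011010: invert → 1100101, add 1 → 1100110
  0110110
+ 1100110
---------
 10011100  (end carry out of the top bit = 1)
Discarding the end carry: 0011100
Decimal check:
  0110110 = 32 + 16 + 4 + 2 = 54
  0011010 = 16 + 8 + 2 = 26
  54 - 26 = 28, and 0011100 = 16 + 8 + 4 = 28 ✓



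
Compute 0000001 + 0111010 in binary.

Add column by column from the right: bit + bit + carry-in; write the sum mod 2, carry 1 when the sum is 2 or 3.
carry:  0000000
        0000001
+       0111010
---------------
       00111011
(the carry out of the leftmost column, 0, becomes the leading bit)
Decimal check:
  0000001 = 1
  0111010 = 32 + 16 + 8 + 2 = 58
  1 + 58 = 59, and 00111011 = 32 + 16 + 8 + 2 + 1 = 59 ✓



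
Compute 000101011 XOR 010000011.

XOR: 1 when bits differ
  000101011
^ 010000011
-----------
  010101000
Decimal: 43 ^ 131 = 168



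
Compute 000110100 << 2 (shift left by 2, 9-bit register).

Original: 000110100 (decimal 52)
Shift left by 2 positions
Append 2 zeros on the right
Result: 011010000 (decimal 208)
Equivalent: 52 << 2 = 52 × 2^2 = 208



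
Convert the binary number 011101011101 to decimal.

Sum of powers of 2 for each 1-bit:
2^0 + 2^2 + 2^3 + 2^4 + 2^6 + 2^8 + 2^9 + 2^10
= 1 + 4 + 8 + 16 + 64 + 256 + 512 + 1024
= 1885



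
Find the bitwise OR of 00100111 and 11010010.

OR: 1 when either bit is 1
  00100111
| 11010010
----------
  11110111
Decimal: 39 | 210 = 247



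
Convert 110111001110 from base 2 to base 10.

Sum of powers of 2 for each 1-bit:
2^1 + 2^2 + 2^3 + 2^6 + 2^7 + 2^8 + 2^10 + 2^11
= 2 + 4 + 8 + 64 + 128 + 256 + 1024 + 2048
= 3534



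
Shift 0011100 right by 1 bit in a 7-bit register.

Original: 0011100 (decimal 28)
Shift right by 1 position
Drop the 1 low bit; fill with zero on the left
Result: 0001110 (decimal 14)
Equivalent: 28 >> 1 = 28 ÷ 2^1 = 14



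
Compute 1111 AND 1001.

AND: 1 only when both bits are 1
  1111
& 1001
------
  1001
Decimal: 15 & 9 = 9



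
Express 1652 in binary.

Using repeated division by 2:
1652 ÷ 2 = 826 remainder 0
826 ÷ 2 = 413 remainder 0
413 ÷ 2 = 206 remainder 1
206 ÷ 2 = 103 remainder 0
103 ÷ 2 = 51 remainder 1
51 ÷ 2 = 25 remainder 1
25 ÷ 2 = 12 remainder 1
12 ÷ 2 = 6 remainder 0
6 ÷ 2 = 3 remainder 0
3 ÷ 2 = 1 remainder 1
1 ÷ 2 = 0 remainder 1
Reading remainders bottom to top: 11001110100



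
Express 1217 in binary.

Using repeated division by 2:
1217 ÷ 2 = 608 remainder 1
608 ÷ 2 = 304 remainder 0
304 ÷ 2 = 152 remainder 0
152 ÷ 2 = 76 remainder 0
76 ÷ 2 = 38 remainder 0
38 ÷ 2 = 19 remainder 0
19 ÷ 2 = 9 remainder 1
9 ÷ 2 = 4 remainder 1
4 ÷ 2 = 2 remainder 0
2 ÷ 2 = 1 remainder 0
1 ÷ 2 = 0 remainder 1
Reading remainders bottom to top: 10011000001



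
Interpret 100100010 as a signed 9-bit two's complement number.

Binary: 100100010
Sign bit: 1 (negative)
Invert: 011011101
Add 1:  011011110
Magnitude: 011011110 = 128 + 64 + 16 + 8 + 4 + 2 = 222
Value: -222



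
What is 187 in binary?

Using repeated division by 2:
187 ÷ 2 = 93 remainder 1
93 ÷ 2 = 46 remainder 1
46 ÷ 2 = 23 remainder 0
23 ÷ 2 = 11 remainder 1
11 ÷ 2 = 5 remainder 1
5 ÷ 2 = 2 remainder 1
2 ÷ 2 = 1 remainder 0
1 ÷ 2 = 0 remainder 1
Reading remainders bottom to top: 10111011



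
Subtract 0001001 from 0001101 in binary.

Method 1 - Direct subtraction (column by column from the right: bit − bit − borrow-in; if negative, add 2 and borrow 1 from the next column):
borrow: 0000000
        0001101
-       0001001
---------------
        0000100

Method 2 - Add two's complement:
Two's complement of 0001001: invert → 1110110, add 1 → 1110111
  0001101
+ 1110111
---------
 10000100  (end carry out of the top bit = 1)
Discarding the end carry: 0000100
Decimal check:
  0001101 = 8 + 4 + 1 = 13
  0001001 = 8 + 1 = 9
  13 - 9 = 4, and 0000100 = 4 ✓



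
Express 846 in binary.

Using repeated division by 2:
846 ÷ 2 = 423 remainder 0
423 ÷ 2 = 211 remainder 1
211 ÷ 2 = 105 remainder 1
105 ÷ 2 = 52 remainder 1
52 ÷ 2 = 26 remainder 0
26 ÷ 2 = 13 remainder 0
13 ÷ 2 = 6 remainder 1
6 ÷ 2 = 3 remainder 0
3 ÷ 2 = 1 remainder 1
1 ÷ 2 = 0 remainder 1
Reading remainders bottom to top: 1101001110



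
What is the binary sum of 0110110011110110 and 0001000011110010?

Add column by column from the right: bit + bit + carry-in; write the sum mod 2, carry 1 when the sum is 2 or 3.
carry:  0000000111101100
        0110110011110110
+       0001000011110010
------------------------
       00111110111101000
(the carry out of the leftmost column, 0, becomes the leading bit)
Decimal check:
  0110110011110110 = 16384 + 8192 + 2048 + 1024 + 128 + 64 + 32 + 16 + 4 + 2 = 27894
  0001000011110010 = 4096 + 128 + 64 + 32 + 16 + 2 = 4338
  27894 + 4338 = 32232, and 00111110111101000 = 16384 + 8192 + 4096 + 2048 + 1024 + 256 + 128 + 64 + 32 + 8 = 32232 ✓



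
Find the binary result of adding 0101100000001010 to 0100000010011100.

Add column by column from the right: bit + bit + carry-in; write the sum mod 2, carry 1 when the sum is 2 or 3.
carry:  1000000000110000
        0101100000001010
+       0100000010011100
------------------------
       01001100010100110
(the carry out of the leftmost column, 0, becomes the leading bit)
Decimal check:
  0101100000001010 = 16384 + 4096 + 2048 + 8 + 2 = 22538
  0100000010011100 = 16384 + 128 + 16 + 8 + 4 = 16540
  22538 + 16540 = 39078, and 01001100010100110 = 32768 + 4096 + 2048 + 128 + 32 + 4 + 2 = 39078 ✓



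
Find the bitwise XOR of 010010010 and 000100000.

XOR: 1 when bits differ
  010010010
^ 000100000
-----------
  010110010
Decimal: 146 ^ 32 = 178



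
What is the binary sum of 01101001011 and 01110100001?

Add column by column from the right: bit + bit + carry-in; write the sum mod 2, carry 1 when the sum is 2 or 3.
carry:  11000000110
        01101001011
+       01110100001
-------------------
       011011101100
(the carry out of the leftmost column, 0, becomes the leading bit)
Decimal check:
  01101001011 = 512 + 256 + 64 + 8 + 2 + 1 = 843
  01110100001 = 512 + 256 + 128 + 32 + 1 = 929
  843 + 929 = 1772, and 011011101100 = 1024 + 512 + 128 + 64 + 32 + 8 + 4 = 1772 ✓



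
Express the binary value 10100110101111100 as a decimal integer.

Sum of powers of 2 for each 1-bit:
2^2 + 2^3 + 2^4 + 2^5 + 2^6 + 2^8 + 2^10 + 2^11 + 2^14 + 2^16
= 4 + 8 + 16 + 32 + 64 + 256 + 1024 + 2048 + 16384 + 65536
= 85372



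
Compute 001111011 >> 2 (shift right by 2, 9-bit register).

Original: 001111011 (decimal 123)
Shift right by 2 positions
Drop the 2 low bits; fill with zeros on the left
Result: 000011110 (decimal 30)
Equivalent: 123 >> 2 = 123 ÷ 2^2 = 30



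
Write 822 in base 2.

Using repeated division by 2:
822 ÷ 2 = 411 remainder 0
411 ÷ 2 = 205 remainder 1
205 ÷ 2 = 102 remainder 1
102 ÷ 2 = 51 remainder 0
51 ÷ 2 = 25 remainder 1
25 ÷ 2 = 12 remainder 1
12 ÷ 2 = 6 remainder 0
6 ÷ 2 = 3 remainder 0
3 ÷ 2 = 1 remainder 1
1 ÷ 2 = 0 remainder 1
Reading remainders bottom to top: 1100110110



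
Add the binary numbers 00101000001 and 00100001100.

Add column by column from the right: bit + bit + carry-in; write the sum mod 2, carry 1 when the sum is 2 or 3.
carry:  01000000000
        00101000001
+       00100001100
-------------------
       001001001101
(the carry out of the leftmost column, 0, becomes the leading bit)
Decimal check:
  00101000001 = 256 + 64 + 1 = 321
  00100001100 = 256 + 8 + 4 = 268
  321 + 268 = 589, and 001001001101 = 512 + 64 + 8 + 4 + 1 = 589 ✓



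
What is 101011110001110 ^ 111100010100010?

XOR: 1 when bits differ
  101011110001110
^ 111100010100010
-----------------
  010111100101100
Decimal: 22414 ^ 30882 = 12076



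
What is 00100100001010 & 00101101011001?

AND: 1 only when both bits are 1
  00100100001010
& 00101101011001
----------------
  00100100001000
Decimal: 2314 & 2905 = 2312



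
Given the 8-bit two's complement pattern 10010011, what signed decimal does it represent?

Binary: 10010011
Sign bit: 1 (negative)
Invert: 01101100
Add 1:  01101101
Magnitude: 01101101 = 64 + 32 + 8 + 4 + 1 = 109
Value: -109



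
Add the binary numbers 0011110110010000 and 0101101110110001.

Add column by column from the right: bit + bit + carry-in; write the sum mod 2, carry 1 when the sum is 2 or 3.
carry:  1111111101100000
        0011110110010000
+       0101101110110001
------------------------
       01001100101000001
(the carry out of the leftmost column, 0, becomes the leading bit)
Decimal check:
  0011110110010000 = 8192 + 4096 + 2048 + 1024 + 256 + 128 + 16 = 15760
  0101101110110001 = 16384 + 4096 + 2048 + 512 + 256 + 128 + 32 + 16 + 1 = 23473
  15760 + 23473 = 39233, and 01001100101000001 = 32768 + 4096 + 2048 + 256 + 64 + 1 = 39233 ✓



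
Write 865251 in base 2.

Using repeated division by 2:
865251 ÷ 2 = 432625 remainder 1
432625 ÷ 2 = 216312 remainder 1
216312 ÷ 2 = 108156 remainder 0
108156 ÷ 2 = 54078 remainder 0
54078 ÷ 2 = 27039 remainder 0
27039 ÷ 2 = 13519 remainder 1
13519 ÷ 2 = 6759 remainder 1
6759 ÷ 2 = 3379 remainder 1
3379 ÷ 2 = 1689 remainder 1
1689 ÷ 2 = 844 remainder 1
844 ÷ 2 = 422 remainder 0
422 ÷ 2 = 211 remainder 0
211 ÷ 2 = 105 remainder 1
105 ÷ 2 = 52 remainder 1
52 ÷ 2 = 26 remainder 0
26 ÷ 2 = 13 remainder 0
13 ÷ 2 = 6 remainder 1
6 ÷ 2 = 3 remainder 0
3 ÷ 2 = 1 remainder 1
1 ÷ 2 = 0 remainder 1
Reading remainders bottom to top: 11010011001111100011



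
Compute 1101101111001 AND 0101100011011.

AND: 1 only when both bits are 1
  1101101111001
& 0101100011011
---------------
  0101100011001
Decimal: 7033 & 2843 = 2841



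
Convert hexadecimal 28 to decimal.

Expand by place value (powers of 16):
28 = 2 × 16^1 + 8 × 16^0
= 2 × 16 + 8 × 1
= 32 + 8
= 40



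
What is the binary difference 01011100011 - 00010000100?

Method 1 - Direct subtraction (column by column from the right: bit − bit − borrow-in; if negative, add 2 and borrow 1 from the next column):
borrow: 00000111000
        01011100011
-       00010000100
-------------------
        01001011111

Method 2 - Add two's complement:
Two's complement of 00010000100: invert → 11101111011, add 1 → 11101111100
  01011100011
+ 11101111100
-------------
 101001011111  (end carry out of the top bit = 1)
Discarding the end carry: 01001011111
Decimal check:
  01011100011 = 512 + 128 + 64 + 32 + 2 + 1 = 739
  00010000100 = 128 + 4 = 132
  739 - 132 = 607, and 01001011111 = 512 + 64 + 16 + 8 + 4 + 2 + 1 = 607 ✓



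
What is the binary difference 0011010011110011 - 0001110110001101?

Method 1 - Direct subtraction (column by column from the right: bit − bit − borrow-in; if negative, add 2 and borrow 1 from the next column):
borrow: 0011111000011000
        0011010011110011
-       0001110110001101
------------------------
        0001011101100110

Method 2 - Add two's complement:
Two's complement of 0001110110001101: invert → 1110001001110010, add 1 → 1110001001110011
  0011010011110011
+ 1110001001110011
------------------
 10001011101100110  (end carry out of the top bit = 1)
Discarding the end carry: 0001011101100110
Decimal check:
  0011010011110011 = 8192 + 4096 + 1024 + 128 + 64 + 32 + 16 + 2 + 1 = 13555
  0001110110001101 = 4096 + 2048 + 1024 + 256 + 128 + 8 + 4 + 1 = 7565
  13555 - 7565 = 5990, and 0001011101100110 = 4096 + 1024 + 512 + 256 + 64 + 32 + 4 + 2 = 5990 ✓



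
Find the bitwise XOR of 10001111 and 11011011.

XOR: 1 when bits differ
  10001111
^ 11011011
----------
  01010100
Decimal: 143 ^ 219 = 84



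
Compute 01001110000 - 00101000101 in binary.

Method 1 - Direct subtraction (column by column from the right: bit − bit − borrow-in; if negative, add 2 and borrow 1 from the next column):
borrow: 01000011110
        01001110000
-       00101000101
-------------------
        00100101011

Method 2 - Add two's complement:
Two's complement of 00101000101: invert → 11010111010, add 1 → 11010111011
  01001110000
+ 11010111011
-------------
 100100101011  (end carry out of the top bit = 1)
Discarding the end carry: 00100101011
Decimal check:
  01001110000 = 512 + 64 + 32 + 16 = 624
  00101000101 = 256 + 64 + 4 + 1 = 325
  624 - 325 = 299, and 00100101011 = 256 + 32 + 8 + 2 + 1 = 299 ✓



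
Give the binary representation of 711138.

Using repeated division by 2:
711138 ÷ 2 = 355569 remainder 0
355569 ÷ 2 = 177784 remainder 1
177784 ÷ 2 = 88892 remainder 0
88892 ÷ 2 = 44446 remainder 0
44446 ÷ 2 = 22223 remainder 0
22223 ÷ 2 = 11111 remainder 1
11111 ÷ 2 = 5555 remainder 1
5555 ÷ 2 = 2777 remainder 1
2777 ÷ 2 = 1388 remainder 1
1388 ÷ 2 = 694 remainder 0
694 ÷ 2 = 347 remainder 0
347 ÷ 2 = 173 remainder 1
173 ÷ 2 = 86 remainder 1
86 ÷ 2 = 43 remainder 0
43 ÷ 2 = 21 remainder 1
21 ÷ 2 = 10 remainder 1
10 ÷ 2 = 5 remainder 0
5 ÷ 2 = 2 remainder 1
2 ÷ 2 = 1 remainder 0
1 ÷ 2 = 0 remainder 1
Reading remainders bottom to top: 10101101100111100010



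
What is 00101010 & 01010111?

AND: 1 only when both bits are 1
  00101010
& 01010111
----------
  00000010
Decimal: 42 & 87 = 2



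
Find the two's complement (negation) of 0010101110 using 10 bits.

Original: 0010101110
Step 1 - Invert all bits: 1101010001
Step 2 - Add 1: 1101010010
Verification: 0010101110 + 1101010010 = 10000000000; discarding the end carry (carry out of the top bit) leaves the 10-bit value 0000000000, as required for x + (-x)



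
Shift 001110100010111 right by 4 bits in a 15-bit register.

Original: 001110100010111 (decimal 7447)
Shift right by 4 positions
Drop the 4 low bits; fill with zeros on the left
Result: 000000111010001 (decimal 465)
Equivalent: 7447 >> 4 = 7447 ÷ 2^4 = 465



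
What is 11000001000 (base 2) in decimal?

Sum of powers of 2 for each 1-bit:
2^3 + 2^9 + 2^10
= 8 + 512 + 1024
= 1544



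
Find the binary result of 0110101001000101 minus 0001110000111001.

Method 1 - Direct subtraction (column by column from the right: bit − bit − borrow-in; if negative, add 2 and borrow 1 from the next column):
borrow: 0011100001110000
        0110101001000101
-       0001110000111001
------------------------
        0100111000001100

Method 2 - Add two's complement:
Two's complement of 0001110000111001: invert → 1110001111000110, add 1 → 1110001111000111
  0110101001000101
+ 1110001111000111
------------------
 10100111000001100  (end carry out of the top bit = 1)
Discarding the end carry: 0100111000001100
Decimal check:
  0110101001000101 = 16384 + 8192 + 2048 + 512 + 64 + 4 + 1 = 27205
  0001110000111001 = 4096 + 2048 + 1024 + 32 + 16 + 8 + 1 = 7225
  27205 - 7225 = 19980, and 0100111000001100 = 16384 + 2048 + 1024 + 512 + 8 + 4 = 19980 ✓



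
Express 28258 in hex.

Using repeated division by 16 (digits 10–15 are A–F):
28258 ÷ 16 = 1766 remainder 2
1766 ÷ 16 = 110 remainder 6
110 ÷ 16 = 6 remainder 14 (E)
6 ÷ 16 = 0 remainder 6
Reading remainders bottom to top: 6E62



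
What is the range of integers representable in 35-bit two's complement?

For 35-bit two's complement:
Minimum: -2^34 = -17179869184
Maximum: 2^34 - 1 = 17179869183



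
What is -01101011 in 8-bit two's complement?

Original: 01101011
Step 1 - Invert all bits: 10010100
Step 2 - Add 1: 10010101
Verification: 01101011 + 10010101 = 100000000; discarding the end carry (carry out of the top bit) leaves the 8-bit value 00000000, as required for x + (-x)



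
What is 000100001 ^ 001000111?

XOR: 1 when bits differ
  000100001
^ 001000111
-----------
  001100110
Decimal: 33 ^ 71 = 102



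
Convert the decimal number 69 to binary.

Using repeated division by 2:
69 ÷ 2 = 34 remainder 1
34 ÷ 2 = 17 remainder 0
17 ÷ 2 = 8 remainder 1
8 ÷ 2 = 4 remainder 0
4 ÷ 2 = 2 remainder 0
2 ÷ 2 = 1 remainder 0
1 ÷ 2 = 0 remainder 1
Reading remainders bottom to top: 1000101



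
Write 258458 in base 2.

Using repeated division by 2:
258458 ÷ 2 = 129229 remainder 0
129229 ÷ 2 = 64614 remainder 1
64614 ÷ 2 = 32307 remainder 0
32307 ÷ 2 = 16153 remainder 1
16153 ÷ 2 = 8076 remainder 1
8076 ÷ 2 = 4038 remainder 0
4038 ÷ 2 = 2019 remainder 0
2019 ÷ 2 = 1009 remainder 1
1009 ÷ 2 = 504 remainder 1
504 ÷ 2 = 252 remainder 0
252 ÷ 2 = 126 remainder 0
126 ÷ 2 = 63 remainder 0
63 ÷ 2 = 31 remainder 1
31 ÷ 2 = 15 remainder 1
15 ÷ 2 = 7 remainder 1
7 ÷ 2 = 3 remainder 1
3 ÷ 2 = 1 remainder 1
1 ÷ 2 = 0 remainder 1
Reading remainders bottom to top: 111111000110011010



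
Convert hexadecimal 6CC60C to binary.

Convert each hex digit to 4 bits:
  6 = 0110
  C = 1100
  C = 1100
  6 = 0110
  0 = 0000
  C = 1100
Concatenate: 011011001100011000001100



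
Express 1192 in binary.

Using repeated division by 2:
1192 ÷ 2 = 596 remainder 0
596 ÷ 2 = 298 remainder 0
298 ÷ 2 = 149 remainder 0
149 ÷ 2 = 74 remainder 1
74 ÷ 2 = 37 remainder 0
37 ÷ 2 = 18 remainder 1
18 ÷ 2 = 9 remainder 0
9 ÷ 2 = 4 remainder 1
4 ÷ 2 = 2 remainder 0
2 ÷ 2 = 1 remainder 0
1 ÷ 2 = 0 remainder 1
Reading remainders bottom to top: 10010101000



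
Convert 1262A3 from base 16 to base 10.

Expand by place value (powers of 16):
Digit values: A = 10
1262A3 = 1 × 16^5 + 2 × 16^4 + 6 × 16^3 + 2 × 16^2 + 10 × 16^1 + 3 × 16^0
= 1 × 1048576 + 2 × 65536 + 6 × 4096 + 2 × 256 + 10 × 16 + 3 × 1
= 1048576 + 131072 + 24576 + 512 + 160 + 3
= 1204899



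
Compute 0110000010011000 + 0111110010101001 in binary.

Add column by column from the right: bit + bit + carry-in; write the sum mod 2, carry 1 when the sum is 2 or 3.
carry:  1100000101110000
        0110000010011000
+       0111110010101001
------------------------
       01101110101000001
(the carry out of the leftmost column, 0, becomes the leading bit)
Decimal check:
  0110000010011000 = 16384 + 8192 + 128 + 16 + 8 = 24728
  0111110010101001 = 16384 + 8192 + 4096 + 2048 + 1024 + 128 + 32 + 8 + 1 = 31913
  24728 + 31913 = 56641, and 01101110101000001 = 32768 + 16384 + 4096 + 2048 + 1024 + 256 + 64 + 1 = 56641 ✓



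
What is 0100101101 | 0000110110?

OR: 1 when either bit is 1
  0100101101
| 0000110110
------------
  0100111111
Decimal: 301 | 54 = 319



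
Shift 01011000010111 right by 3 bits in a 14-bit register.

Original: 01011000010111 (decimal 5655)
Shift right by 3 positions
Drop the 3 low bits; fill with zeros on the left
Result: 00001011000010 (decimal 706)
Equivalent: 5655 >> 3 = 5655 ÷ 2^3 = 706



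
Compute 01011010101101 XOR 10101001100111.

XOR: 1 when bits differ
  01011010101101
^ 10101001100111
----------------
  11110011001010
Decimal: 5805 ^ 10855 = 15562



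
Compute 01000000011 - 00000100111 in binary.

Method 1 - Direct subtraction (column by column from the right: bit − bit − borrow-in; if negative, add 2 and borrow 1 from the next column):
borrow: 01111111000
        01000000011
-       00000100111
-------------------
        00111011100

Method 2 - Add two's complement:
Two's complement of 00000100111: invert → 11111011000, add 1 → 11111011001
  01000000011
+ 11111011001
-------------
 100111011100  (end carry out of the top bit = 1)
Discarding the end carry: 00111011100
Decimal check:
  01000000011 = 512 + 2 + 1 = 515
  00000100111 = 32 + 4 + 2 + 1 = 39
  515 - 39 = 476, and 00111011100 = 256 + 128 + 64 + 16 + 8 + 4 = 476 ✓



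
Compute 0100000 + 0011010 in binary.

Add column by column from the right: bit + bit + carry-in; write the sum mod 2, carry 1 when the sum is 2 or 3.
carry:  0000000
        0100000
+       0011010
---------------
       00111010
(the carry out of the leftmost column, 0, becomes the leading bit)
Decimal check:
  0100000 = 32
  0011010 = 16 + 8 + 2 = 26
  32 + 26 = 58, and 00111010 = 32 + 16 + 8 + 2 = 58 ✓



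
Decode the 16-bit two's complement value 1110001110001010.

Binary: 1110001110001010
Sign bit: 1 (negative)
Invert: 0001110001110101
Add 1:  0001110001110110
Magnitude: 0001110001110110 = 4096 + 2048 + 1024 + 64 + 32 + 16 + 4 + 2 = 7286
Value: -7286



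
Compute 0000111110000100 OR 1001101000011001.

OR: 1 when either bit is 1
  0000111110000100
| 1001101000011001
------------------
  1001111110011101
Decimal: 3972 | 39449 = 40861



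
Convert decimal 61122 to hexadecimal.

Using repeated division by 16 (digits 10–15 are A–F):
61122 ÷ 16 = 3820 remainder 2
3820 ÷ 16 = 238 remainder 12 (C)
238 ÷ 16 = 14 remainder 14 (E)
14 ÷ 16 = 0 remainder 14 (E)
Reading remainders bottom to top: EEC2



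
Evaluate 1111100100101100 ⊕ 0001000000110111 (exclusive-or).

XOR: 1 when bits differ
  1111100100101100
^ 0001000000110111
------------------
  1110100100011011
Decimal: 63788 ^ 4151 = 59675



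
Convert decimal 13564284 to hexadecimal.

Using repeated division by 16 (digits 10–15 are A–F):
13564284 ÷ 16 = 847767 remainder 12 (C)
847767 ÷ 16 = 52985 remainder 7
52985 ÷ 16 = 3311 remainder 9
3311 ÷ 16 = 206 remainder 15 (F)
206 ÷ 16 = 12 remainder 14 (E)
12 ÷ 16 = 0 remainder 12 (C)
Reading remainders bottom to top: CEF97C



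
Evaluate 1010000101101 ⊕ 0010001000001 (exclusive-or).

XOR: 1 when bits differ
  1010000101101
^ 0010001000001
---------------
  1000001101100
Decimal: 5165 ^ 1089 = 4204



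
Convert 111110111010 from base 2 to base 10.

Sum of powers of 2 for each 1-bit:
2^1 + 2^3 + 2^4 + 2^5 + 2^7 + 2^8 + 2^9 + 2^10 + 2^11
= 2 + 8 + 16 + 32 + 128 + 256 + 512 + 1024 + 2048
= 4026



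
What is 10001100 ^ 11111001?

XOR: 1 when bits differ
  10001100
^ 11111001
----------
  01110101
Decimal: 140 ^ 249 = 117



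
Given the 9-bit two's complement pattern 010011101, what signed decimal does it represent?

Binary: 010011101
Sign bit: 0 (non-negative)
Read directly as an unsigned value:
010011101 = 128 + 16 + 8 + 4 + 1 = 157
Value: 157



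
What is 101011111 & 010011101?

AND: 1 only when both bits are 1
  101011111
& 010011101
-----------
  000011101
Decimal: 351 & 157 = 29



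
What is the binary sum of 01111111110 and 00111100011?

Add column by column from the right: bit + bit + carry-in; write the sum mod 2, carry 1 when the sum is 2 or 3.
carry:  11111111100
        01111111110
+       00111100011
-------------------
       010111100001
(the carry out of the leftmost column, 0, becomes the leading bit)
Decimal check:
  01111111110 = 512 + 256 + 128 + 64 + 32 + 16 + 8 + 4 + 2 = 1022
  00111100011 = 256 + 128 + 64 + 32 + 2 + 1 = 483
  1022 + 483 = 1505, and 010111100001 = 1024 + 256 + 128 + 64 + 32 + 1 = 1505 ✓



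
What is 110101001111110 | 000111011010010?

OR: 1 when either bit is 1
  110101001111110
| 000111011010010
-----------------
  110111011111110
Decimal: 27262 | 3794 = 28414



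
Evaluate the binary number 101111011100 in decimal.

Sum of powers of 2 for each 1-bit:
2^2 + 2^3 + 2^4 + 2^6 + 2^7 + 2^8 + 2^9 + 2^11
= 4 + 8 + 16 + 64 + 128 + 256 + 512 + 2048
= 3036



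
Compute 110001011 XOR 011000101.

XOR: 1 when bits differ
  110001011
^ 011000101
-----------
  101001110
Decimal: 395 ^ 197 = 334



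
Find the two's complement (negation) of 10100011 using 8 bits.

Original (sign bit 1, negative): 10100011
Step 1 - Invert all bits: 01011100
Step 2 - Add 1: 01011101
Verification: 10100011 + 01011101 = 100000000; discarding the end carry (carry out of the top bit) leaves the 8-bit value 00000000, as required for x + (-x)



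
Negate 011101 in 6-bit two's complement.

Original: 011101
Step 1 - Invert all bits: 100010
Step 2 - Add 1: 100011
Verification: 011101 + 100011 = 1000000; discarding the end carry (carry out of the top bit) leaves the 6-bit value 000000, as required for x + (-x)



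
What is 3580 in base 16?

Using repeated division by 16 (digits 10–15 are A–F):
3580 ÷ 16 = 223 remainder 12 (C)
223 ÷ 16 = 13 remainder 15 (F)
13 ÷ 16 = 0 remainder 13 (D)
Reading remainders bottom to top: DFC



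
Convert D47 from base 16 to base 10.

Expand by place value (powers of 16):
Digit values: D = 13
D47 = 13 × 16^2 + 4 × 16^1 + 7 × 16^0
= 13 × 256 + 4 × 16 + 7 × 1
= 3328 + 64 + 7
= 3399



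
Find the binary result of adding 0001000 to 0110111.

Add column by column from the right: bit + bit + carry-in; write the sum mod 2, carry 1 when the sum is 2 or 3.
carry:  0000000
        0001000
+       0110111
---------------
       00111111
(the carry out of the leftmost column, 0, becomes the leading bit)
Decimal check:
  0001000 = 8
  0110111 = 32 + 16 + 4 + 2 + 1 = 55
  8 + 55 = 63, and 00111111 = 32 + 16 + 8 + 4 + 2 + 1 = 63 ✓



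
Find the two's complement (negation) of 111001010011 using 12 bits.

Original (sign bit 1, negative): 111001010011
Step 1 - Invert all bits: 000110101100
Step 2 - Add 1: 000110101101
Verification: 111001010011 + 000110101101 = 1000000000000; discarding the end carry (carry out of the top bit) leaves the 12-bit value 000000000000, as required for x + (-x)



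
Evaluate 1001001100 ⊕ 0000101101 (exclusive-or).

XOR: 1 when bits differ
  1001001100
^ 0000101101
------------
  1001100001
Decimal: 588 ^ 45 = 609



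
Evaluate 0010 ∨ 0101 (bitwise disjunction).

OR: 1 when either bit is 1
  0010
| 0101
------
  0111
Decimal: 2 | 5 = 7



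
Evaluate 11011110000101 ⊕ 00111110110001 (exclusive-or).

XOR: 1 when bits differ
  11011110000101
^ 00111110110001
----------------
  11100000110100
Decimal: 14213 ^ 4017 = 14388



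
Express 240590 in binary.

Using repeated division by 2:
240590 ÷ 2 = 120295 remainder 0
120295 ÷ 2 = 60147 remainder 1
60147 ÷ 2 = 30073 remainder 1
30073 ÷ 2 = 15036 remainder 1
15036 ÷ 2 = 7518 remainder 0
7518 ÷ 2 = 3759 remainder 0
3759 ÷ 2 = 1879 remainder 1
1879 ÷ 2 = 939 remainder 1
939 ÷ 2 = 469 remainder 1
469 ÷ 2 = 234 remainder 1
234 ÷ 2 = 117 remainder 0
117 ÷ 2 = 58 remainder 1
58 ÷ 2 = 29 remainder 0
29 ÷ 2 = 14 remainder 1
14 ÷ 2 = 7 remainder 0
7 ÷ 2 = 3 remainder 1
3 ÷ 2 = 1 remainder 1
1 ÷ 2 = 0 remainder 1
Reading remainders bottom to top: 111010101111001110



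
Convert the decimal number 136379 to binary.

Using repeated division by 2:
136379 ÷ 2 = 68189 remainder 1
68189 ÷ 2 = 34094 remainder 1
34094 ÷ 2 = 17047 remainder 0
17047 ÷ 2 = 8523 remainder 1
8523 ÷ 2 = 4261 remainder 1
4261 ÷ 2 = 2130 remainder 1
2130 ÷ 2 = 1065 remainder 0
1065 ÷ 2 = 532 remainder 1
532 ÷ 2 = 266 remainder 0
266 ÷ 2 = 133 remainder 0
133 ÷ 2 = 66 remainder 1
66 ÷ 2 = 33 remainder 0
33 ÷ 2 = 16 remainder 1
16 ÷ 2 = 8 remainder 0
8 ÷ 2 = 4 remainder 0
4 ÷ 2 = 2 remainder 0
2 ÷ 2 = 1 remainder 0
1 ÷ 2 = 0 remainder 1
Reading remainders bottom to top: 100001010010111011



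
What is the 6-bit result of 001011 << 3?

Original: 001011 (decimal 11)
Shift left by 3 positions
Append 3 zeros on the right and drop the 3 high bits that overflow the 6-bit width
Result: 011000 (decimal 24)
Equivalent: 11 << 3 = 11 × 2^3 = 88, truncated to 6 bits = 24



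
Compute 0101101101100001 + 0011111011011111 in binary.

Add column by column from the right: bit + bit + carry-in; write the sum mod 2, carry 1 when the sum is 2 or 3.
carry:  1111111111111110
        0101101101100001
+       0011111011011111
------------------------
       01001101001000000
(the carry out of the leftmost column, 0, becomes the leading bit)
Decimal check:
  0101101101100001 = 16384 + 4096 + 2048 + 512 + 256 + 64 + 32 + 1 = 23393
  0011111011011111 = 8192 + 4096 + 2048 + 1024 + 512 + 128 + 64 + 16 + 8 + 4 + 2 + 1 = 16095
  23393 + 16095 = 39488, and 01001101001000000 = 32768 + 4096 + 2048 + 512 + 64 = 39488 ✓

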